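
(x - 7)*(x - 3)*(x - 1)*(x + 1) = x^4 - 10*x^3 + 20*x^2 + 10*x - 21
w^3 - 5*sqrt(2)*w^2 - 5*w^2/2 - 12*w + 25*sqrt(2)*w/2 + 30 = (w - 5/2)*(w - 6*sqrt(2))*(w + sqrt(2))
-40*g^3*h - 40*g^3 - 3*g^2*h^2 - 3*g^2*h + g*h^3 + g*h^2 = (-8*g + h)*(5*g + h)*(g*h + g)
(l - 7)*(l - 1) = l^2 - 8*l + 7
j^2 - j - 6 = (j - 3)*(j + 2)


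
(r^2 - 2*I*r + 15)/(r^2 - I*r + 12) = (r - 5*I)/(r - 4*I)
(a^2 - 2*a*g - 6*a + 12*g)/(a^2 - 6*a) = (a - 2*g)/a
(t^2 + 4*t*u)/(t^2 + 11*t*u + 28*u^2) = t/(t + 7*u)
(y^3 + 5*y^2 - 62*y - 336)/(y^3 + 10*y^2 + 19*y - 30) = (y^2 - y - 56)/(y^2 + 4*y - 5)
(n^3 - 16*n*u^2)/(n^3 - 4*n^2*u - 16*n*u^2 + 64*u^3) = n/(n - 4*u)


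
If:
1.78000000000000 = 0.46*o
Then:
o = 3.87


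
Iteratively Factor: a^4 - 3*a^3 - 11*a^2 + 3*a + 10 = (a + 1)*(a^3 - 4*a^2 - 7*a + 10) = (a - 1)*(a + 1)*(a^2 - 3*a - 10) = (a - 5)*(a - 1)*(a + 1)*(a + 2)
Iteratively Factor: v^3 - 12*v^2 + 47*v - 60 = (v - 3)*(v^2 - 9*v + 20) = (v - 5)*(v - 3)*(v - 4)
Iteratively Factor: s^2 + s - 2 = (s + 2)*(s - 1)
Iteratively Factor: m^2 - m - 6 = (m - 3)*(m + 2)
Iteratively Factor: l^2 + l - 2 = (l - 1)*(l + 2)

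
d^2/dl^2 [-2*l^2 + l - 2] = -4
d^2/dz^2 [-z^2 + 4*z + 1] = -2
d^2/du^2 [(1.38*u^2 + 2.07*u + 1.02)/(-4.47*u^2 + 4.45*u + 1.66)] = (-2.8421709430404e-14*u^4 - 137.621466*u^3 - 183.722364*u^2 + 29.577096*u - 32.557584)/(89.314623*u^6 - 266.745015*u^5 + 166.046643*u^4 + 109.998215*u^3 - 61.663854*u^2 - 36.78726*u - 4.574296)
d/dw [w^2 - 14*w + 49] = 2*w - 14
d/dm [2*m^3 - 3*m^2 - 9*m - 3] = 6*m^2 - 6*m - 9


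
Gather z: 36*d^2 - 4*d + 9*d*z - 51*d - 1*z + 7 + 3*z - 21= 36*d^2 - 55*d + z*(9*d + 2) - 14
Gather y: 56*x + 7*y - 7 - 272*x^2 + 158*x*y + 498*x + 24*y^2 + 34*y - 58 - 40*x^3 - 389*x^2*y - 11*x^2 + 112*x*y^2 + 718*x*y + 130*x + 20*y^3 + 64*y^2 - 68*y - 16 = -40*x^3 - 283*x^2 + 684*x + 20*y^3 + y^2*(112*x + 88) + y*(-389*x^2 + 876*x - 27) - 81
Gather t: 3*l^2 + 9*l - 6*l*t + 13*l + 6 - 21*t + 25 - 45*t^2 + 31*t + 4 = 3*l^2 + 22*l - 45*t^2 + t*(10 - 6*l) + 35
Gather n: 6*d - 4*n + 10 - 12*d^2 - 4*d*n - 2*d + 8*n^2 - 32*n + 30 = -12*d^2 + 4*d + 8*n^2 + n*(-4*d - 36) + 40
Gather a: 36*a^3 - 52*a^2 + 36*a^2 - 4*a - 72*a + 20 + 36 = 36*a^3 - 16*a^2 - 76*a + 56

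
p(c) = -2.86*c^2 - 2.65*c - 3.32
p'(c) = -5.72*c - 2.65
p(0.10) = -3.61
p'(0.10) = -3.22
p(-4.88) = -58.50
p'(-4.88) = 25.26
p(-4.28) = -44.37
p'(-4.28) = 21.83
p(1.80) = -17.36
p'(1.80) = -12.95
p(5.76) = -113.47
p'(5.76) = -35.60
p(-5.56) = -77.00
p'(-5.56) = 29.15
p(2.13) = -21.94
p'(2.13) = -14.83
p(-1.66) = -6.80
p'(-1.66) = 6.85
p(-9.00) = -211.13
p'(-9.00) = 48.83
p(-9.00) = -211.13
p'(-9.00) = 48.83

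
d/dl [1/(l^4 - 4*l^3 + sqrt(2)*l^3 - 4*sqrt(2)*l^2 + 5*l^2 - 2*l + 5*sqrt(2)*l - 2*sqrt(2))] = (-4*l^3 - 3*sqrt(2)*l^2 + 12*l^2 - 10*l + 8*sqrt(2)*l - 5*sqrt(2) + 2)/(l^4 - 4*l^3 + sqrt(2)*l^3 - 4*sqrt(2)*l^2 + 5*l^2 - 2*l + 5*sqrt(2)*l - 2*sqrt(2))^2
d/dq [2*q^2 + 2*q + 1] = 4*q + 2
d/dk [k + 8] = 1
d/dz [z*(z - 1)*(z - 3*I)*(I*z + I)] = 4*I*z^3 + 9*z^2 - 2*I*z - 3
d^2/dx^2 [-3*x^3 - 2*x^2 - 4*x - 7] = -18*x - 4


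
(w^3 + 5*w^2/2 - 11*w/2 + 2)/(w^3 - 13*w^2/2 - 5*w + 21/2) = (2*w^2 + 7*w - 4)/(2*w^2 - 11*w - 21)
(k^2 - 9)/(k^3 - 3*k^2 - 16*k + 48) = (k + 3)/(k^2 - 16)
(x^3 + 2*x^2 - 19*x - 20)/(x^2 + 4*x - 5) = (x^2 - 3*x - 4)/(x - 1)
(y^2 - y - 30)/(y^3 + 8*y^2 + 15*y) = (y - 6)/(y*(y + 3))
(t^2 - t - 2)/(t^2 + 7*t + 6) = (t - 2)/(t + 6)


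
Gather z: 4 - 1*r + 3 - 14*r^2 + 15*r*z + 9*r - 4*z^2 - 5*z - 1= -14*r^2 + 8*r - 4*z^2 + z*(15*r - 5) + 6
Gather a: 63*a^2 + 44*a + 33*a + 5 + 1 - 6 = 63*a^2 + 77*a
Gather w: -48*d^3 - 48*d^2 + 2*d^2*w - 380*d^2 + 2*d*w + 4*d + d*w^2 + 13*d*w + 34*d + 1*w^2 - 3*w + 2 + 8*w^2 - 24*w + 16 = -48*d^3 - 428*d^2 + 38*d + w^2*(d + 9) + w*(2*d^2 + 15*d - 27) + 18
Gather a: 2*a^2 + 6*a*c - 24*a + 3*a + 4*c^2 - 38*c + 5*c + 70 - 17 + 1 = 2*a^2 + a*(6*c - 21) + 4*c^2 - 33*c + 54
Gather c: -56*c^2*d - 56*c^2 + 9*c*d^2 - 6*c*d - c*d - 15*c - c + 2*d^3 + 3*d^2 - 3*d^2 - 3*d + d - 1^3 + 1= c^2*(-56*d - 56) + c*(9*d^2 - 7*d - 16) + 2*d^3 - 2*d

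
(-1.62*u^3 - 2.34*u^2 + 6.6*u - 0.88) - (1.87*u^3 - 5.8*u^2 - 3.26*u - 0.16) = -3.49*u^3 + 3.46*u^2 + 9.86*u - 0.72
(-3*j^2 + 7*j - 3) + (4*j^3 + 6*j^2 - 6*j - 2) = 4*j^3 + 3*j^2 + j - 5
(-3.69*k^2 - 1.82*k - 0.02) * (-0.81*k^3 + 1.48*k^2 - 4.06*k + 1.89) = 2.9889*k^5 - 3.987*k^4 + 12.304*k^3 + 0.3855*k^2 - 3.3586*k - 0.0378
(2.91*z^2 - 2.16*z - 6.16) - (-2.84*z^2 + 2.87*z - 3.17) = 5.75*z^2 - 5.03*z - 2.99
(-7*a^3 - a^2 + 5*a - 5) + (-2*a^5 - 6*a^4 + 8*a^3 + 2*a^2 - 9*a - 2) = -2*a^5 - 6*a^4 + a^3 + a^2 - 4*a - 7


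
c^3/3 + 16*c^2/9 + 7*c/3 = c*(c/3 + 1)*(c + 7/3)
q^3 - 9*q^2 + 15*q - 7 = (q - 7)*(q - 1)^2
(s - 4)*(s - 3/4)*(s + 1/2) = s^3 - 17*s^2/4 + 5*s/8 + 3/2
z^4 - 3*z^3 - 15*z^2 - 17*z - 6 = (z - 6)*(z + 1)^3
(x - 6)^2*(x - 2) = x^3 - 14*x^2 + 60*x - 72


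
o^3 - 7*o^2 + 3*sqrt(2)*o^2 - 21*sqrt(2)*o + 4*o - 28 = (o - 7)*(o + sqrt(2))*(o + 2*sqrt(2))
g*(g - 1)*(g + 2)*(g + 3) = g^4 + 4*g^3 + g^2 - 6*g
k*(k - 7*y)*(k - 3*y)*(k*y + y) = k^4*y - 10*k^3*y^2 + k^3*y + 21*k^2*y^3 - 10*k^2*y^2 + 21*k*y^3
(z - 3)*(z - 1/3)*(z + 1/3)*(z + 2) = z^4 - z^3 - 55*z^2/9 + z/9 + 2/3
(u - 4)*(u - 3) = u^2 - 7*u + 12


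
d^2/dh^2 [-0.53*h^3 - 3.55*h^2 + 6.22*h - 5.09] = -3.18*h - 7.1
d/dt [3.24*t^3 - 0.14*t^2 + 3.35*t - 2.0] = 9.72*t^2 - 0.28*t + 3.35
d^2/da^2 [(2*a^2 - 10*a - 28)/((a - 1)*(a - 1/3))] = 36*(-11*a^3 - 129*a^2 + 183*a - 67)/(27*a^6 - 108*a^5 + 171*a^4 - 136*a^3 + 57*a^2 - 12*a + 1)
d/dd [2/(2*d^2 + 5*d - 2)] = 2*(-4*d - 5)/(2*d^2 + 5*d - 2)^2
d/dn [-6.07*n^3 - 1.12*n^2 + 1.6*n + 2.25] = -18.21*n^2 - 2.24*n + 1.6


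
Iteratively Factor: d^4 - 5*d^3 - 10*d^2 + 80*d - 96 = (d - 4)*(d^3 - d^2 - 14*d + 24) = (d - 4)*(d + 4)*(d^2 - 5*d + 6) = (d - 4)*(d - 2)*(d + 4)*(d - 3)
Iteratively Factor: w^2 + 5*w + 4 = (w + 1)*(w + 4)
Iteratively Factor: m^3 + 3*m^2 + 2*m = (m)*(m^2 + 3*m + 2) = m*(m + 2)*(m + 1)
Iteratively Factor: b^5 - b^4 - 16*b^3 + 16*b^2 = (b)*(b^4 - b^3 - 16*b^2 + 16*b) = b*(b + 4)*(b^3 - 5*b^2 + 4*b) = b*(b - 1)*(b + 4)*(b^2 - 4*b) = b*(b - 4)*(b - 1)*(b + 4)*(b)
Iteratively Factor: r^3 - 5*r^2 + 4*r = (r - 1)*(r^2 - 4*r) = r*(r - 1)*(r - 4)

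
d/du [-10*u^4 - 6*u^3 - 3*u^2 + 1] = 2*u*(-20*u^2 - 9*u - 3)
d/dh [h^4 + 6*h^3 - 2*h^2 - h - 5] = 4*h^3 + 18*h^2 - 4*h - 1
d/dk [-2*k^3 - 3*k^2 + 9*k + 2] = -6*k^2 - 6*k + 9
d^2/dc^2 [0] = 0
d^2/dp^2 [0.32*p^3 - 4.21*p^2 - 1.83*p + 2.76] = 1.92*p - 8.42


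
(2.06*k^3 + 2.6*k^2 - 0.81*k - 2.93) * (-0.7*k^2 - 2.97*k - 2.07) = -1.442*k^5 - 7.9382*k^4 - 11.4192*k^3 - 0.925299999999999*k^2 + 10.3788*k + 6.0651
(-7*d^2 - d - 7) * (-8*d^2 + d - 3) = 56*d^4 + d^3 + 76*d^2 - 4*d + 21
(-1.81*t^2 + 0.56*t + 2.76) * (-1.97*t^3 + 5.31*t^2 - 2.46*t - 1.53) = 3.5657*t^5 - 10.7143*t^4 + 1.989*t^3 + 16.0473*t^2 - 7.6464*t - 4.2228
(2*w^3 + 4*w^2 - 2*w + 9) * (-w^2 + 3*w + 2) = -2*w^5 + 2*w^4 + 18*w^3 - 7*w^2 + 23*w + 18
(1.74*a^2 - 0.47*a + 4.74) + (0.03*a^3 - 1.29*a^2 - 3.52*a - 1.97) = 0.03*a^3 + 0.45*a^2 - 3.99*a + 2.77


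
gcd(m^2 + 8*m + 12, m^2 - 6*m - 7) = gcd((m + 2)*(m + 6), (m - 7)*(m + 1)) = 1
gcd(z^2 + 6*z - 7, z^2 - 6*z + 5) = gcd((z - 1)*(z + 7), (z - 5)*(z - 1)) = z - 1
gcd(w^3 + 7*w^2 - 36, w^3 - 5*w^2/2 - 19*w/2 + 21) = w^2 + w - 6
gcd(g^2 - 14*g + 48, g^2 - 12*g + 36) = g - 6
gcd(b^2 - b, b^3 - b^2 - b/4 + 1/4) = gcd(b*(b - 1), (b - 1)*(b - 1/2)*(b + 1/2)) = b - 1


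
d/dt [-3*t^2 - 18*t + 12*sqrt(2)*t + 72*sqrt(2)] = -6*t - 18 + 12*sqrt(2)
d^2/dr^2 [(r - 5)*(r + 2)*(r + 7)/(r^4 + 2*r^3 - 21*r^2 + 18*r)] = 2*(r^9 + 12*r^8 - 99*r^7 - 1180*r^6 - 1059*r^5 + 16698*r^4 + 10281*r^3 - 100170*r^2 + 79380*r - 22680)/(r^3*(r^9 + 6*r^8 - 51*r^7 - 190*r^6 + 1287*r^5 + 594*r^4 - 12825*r^3 + 25758*r^2 - 20412*r + 5832))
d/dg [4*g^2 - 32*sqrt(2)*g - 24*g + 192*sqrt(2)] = 8*g - 32*sqrt(2) - 24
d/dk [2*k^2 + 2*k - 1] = 4*k + 2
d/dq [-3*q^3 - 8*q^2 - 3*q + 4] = -9*q^2 - 16*q - 3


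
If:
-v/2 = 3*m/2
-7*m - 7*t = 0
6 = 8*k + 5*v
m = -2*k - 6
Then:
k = -42/19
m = -30/19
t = 30/19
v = 90/19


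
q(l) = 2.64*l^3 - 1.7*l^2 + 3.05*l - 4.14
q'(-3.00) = 84.53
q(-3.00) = -99.87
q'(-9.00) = 675.17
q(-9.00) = -2093.85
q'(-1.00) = 14.37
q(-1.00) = -11.53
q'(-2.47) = 59.77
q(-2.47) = -61.83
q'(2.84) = 57.27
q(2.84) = 51.28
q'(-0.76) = 10.21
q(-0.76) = -8.60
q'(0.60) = 3.86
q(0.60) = -2.35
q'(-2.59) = 64.98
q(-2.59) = -69.31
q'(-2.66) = 68.13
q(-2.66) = -73.97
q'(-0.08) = 3.37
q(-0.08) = -4.40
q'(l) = 7.92*l^2 - 3.4*l + 3.05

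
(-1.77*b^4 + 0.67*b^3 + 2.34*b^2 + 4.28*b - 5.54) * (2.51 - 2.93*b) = 5.1861*b^5 - 6.4058*b^4 - 5.1745*b^3 - 6.667*b^2 + 26.975*b - 13.9054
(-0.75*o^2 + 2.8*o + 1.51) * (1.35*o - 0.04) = -1.0125*o^3 + 3.81*o^2 + 1.9265*o - 0.0604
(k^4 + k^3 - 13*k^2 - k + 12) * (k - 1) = k^5 - 14*k^3 + 12*k^2 + 13*k - 12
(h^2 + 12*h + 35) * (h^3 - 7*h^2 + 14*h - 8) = h^5 + 5*h^4 - 35*h^3 - 85*h^2 + 394*h - 280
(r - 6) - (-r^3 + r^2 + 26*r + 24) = r^3 - r^2 - 25*r - 30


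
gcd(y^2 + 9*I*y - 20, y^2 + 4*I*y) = y + 4*I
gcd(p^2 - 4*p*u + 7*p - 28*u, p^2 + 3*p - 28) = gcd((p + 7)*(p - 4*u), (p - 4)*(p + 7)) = p + 7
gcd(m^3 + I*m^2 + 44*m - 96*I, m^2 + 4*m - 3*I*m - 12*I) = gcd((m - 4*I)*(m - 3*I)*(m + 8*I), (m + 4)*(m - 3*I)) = m - 3*I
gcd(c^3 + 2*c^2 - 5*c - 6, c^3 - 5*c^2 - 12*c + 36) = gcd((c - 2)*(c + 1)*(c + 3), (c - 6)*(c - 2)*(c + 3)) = c^2 + c - 6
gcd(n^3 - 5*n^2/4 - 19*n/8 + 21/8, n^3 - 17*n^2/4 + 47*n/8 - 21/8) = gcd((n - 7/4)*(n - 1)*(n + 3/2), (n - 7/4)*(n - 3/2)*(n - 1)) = n^2 - 11*n/4 + 7/4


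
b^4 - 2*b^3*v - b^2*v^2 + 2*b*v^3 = b*(b - 2*v)*(b - v)*(b + v)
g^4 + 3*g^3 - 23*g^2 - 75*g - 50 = (g - 5)*(g + 1)*(g + 2)*(g + 5)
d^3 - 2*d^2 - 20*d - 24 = (d - 6)*(d + 2)^2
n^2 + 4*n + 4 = (n + 2)^2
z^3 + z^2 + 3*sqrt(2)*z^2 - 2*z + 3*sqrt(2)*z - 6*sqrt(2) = (z - 1)*(z + 2)*(z + 3*sqrt(2))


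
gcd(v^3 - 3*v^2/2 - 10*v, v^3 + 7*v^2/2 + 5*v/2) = v^2 + 5*v/2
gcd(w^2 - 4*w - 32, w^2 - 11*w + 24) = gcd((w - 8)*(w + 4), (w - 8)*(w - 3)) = w - 8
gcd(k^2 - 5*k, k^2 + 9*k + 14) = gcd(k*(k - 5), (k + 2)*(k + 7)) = 1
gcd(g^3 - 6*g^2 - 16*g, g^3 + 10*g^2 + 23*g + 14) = g + 2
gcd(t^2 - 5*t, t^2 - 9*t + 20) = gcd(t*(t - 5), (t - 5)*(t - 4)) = t - 5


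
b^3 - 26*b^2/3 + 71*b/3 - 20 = (b - 4)*(b - 3)*(b - 5/3)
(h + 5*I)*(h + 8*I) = h^2 + 13*I*h - 40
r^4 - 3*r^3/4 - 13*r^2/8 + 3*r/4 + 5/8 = (r - 5/4)*(r - 1)*(r + 1/2)*(r + 1)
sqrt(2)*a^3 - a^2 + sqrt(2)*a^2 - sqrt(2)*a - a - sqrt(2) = (a + 1)*(a - sqrt(2))*(sqrt(2)*a + 1)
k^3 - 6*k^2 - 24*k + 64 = (k - 8)*(k - 2)*(k + 4)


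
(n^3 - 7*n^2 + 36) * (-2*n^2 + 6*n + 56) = -2*n^5 + 20*n^4 + 14*n^3 - 464*n^2 + 216*n + 2016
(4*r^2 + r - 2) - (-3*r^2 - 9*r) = 7*r^2 + 10*r - 2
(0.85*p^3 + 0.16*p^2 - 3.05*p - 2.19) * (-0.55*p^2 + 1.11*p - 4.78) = -0.4675*p^5 + 0.8555*p^4 - 2.2079*p^3 - 2.9458*p^2 + 12.1481*p + 10.4682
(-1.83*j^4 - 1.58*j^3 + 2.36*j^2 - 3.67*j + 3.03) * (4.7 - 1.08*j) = 1.9764*j^5 - 6.8946*j^4 - 9.9748*j^3 + 15.0556*j^2 - 20.5214*j + 14.241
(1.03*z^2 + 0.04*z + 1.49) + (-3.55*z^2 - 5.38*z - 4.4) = -2.52*z^2 - 5.34*z - 2.91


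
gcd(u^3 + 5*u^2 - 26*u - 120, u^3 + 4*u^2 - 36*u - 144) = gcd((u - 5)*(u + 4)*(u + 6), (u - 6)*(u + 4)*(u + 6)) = u^2 + 10*u + 24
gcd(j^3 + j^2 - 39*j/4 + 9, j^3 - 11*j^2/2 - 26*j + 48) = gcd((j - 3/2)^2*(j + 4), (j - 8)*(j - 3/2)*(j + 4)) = j^2 + 5*j/2 - 6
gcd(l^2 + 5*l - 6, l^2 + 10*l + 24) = l + 6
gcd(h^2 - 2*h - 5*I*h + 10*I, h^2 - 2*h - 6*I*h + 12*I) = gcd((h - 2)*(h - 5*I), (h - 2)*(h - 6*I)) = h - 2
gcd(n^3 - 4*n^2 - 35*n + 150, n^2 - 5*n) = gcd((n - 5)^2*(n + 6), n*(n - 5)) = n - 5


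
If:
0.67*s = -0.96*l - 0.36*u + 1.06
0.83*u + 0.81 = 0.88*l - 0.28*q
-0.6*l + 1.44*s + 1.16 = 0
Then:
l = 1.2909661510872 - 0.290517821116342*u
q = 1.16446504627406 - 3.8773417235085*u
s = -0.121049092131809*u - 0.267652992602555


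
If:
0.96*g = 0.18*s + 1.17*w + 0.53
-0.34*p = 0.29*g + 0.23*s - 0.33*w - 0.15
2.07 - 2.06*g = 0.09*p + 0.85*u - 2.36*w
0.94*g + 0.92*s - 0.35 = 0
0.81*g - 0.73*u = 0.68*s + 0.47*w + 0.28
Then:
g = 1.19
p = 0.62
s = -0.84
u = 1.30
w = 0.65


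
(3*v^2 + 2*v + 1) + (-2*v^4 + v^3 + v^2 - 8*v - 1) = -2*v^4 + v^3 + 4*v^2 - 6*v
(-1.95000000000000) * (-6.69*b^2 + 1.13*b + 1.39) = 13.0455*b^2 - 2.2035*b - 2.7105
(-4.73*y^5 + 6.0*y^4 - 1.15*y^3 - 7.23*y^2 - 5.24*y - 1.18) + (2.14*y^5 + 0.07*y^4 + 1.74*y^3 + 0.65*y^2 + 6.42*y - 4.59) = -2.59*y^5 + 6.07*y^4 + 0.59*y^3 - 6.58*y^2 + 1.18*y - 5.77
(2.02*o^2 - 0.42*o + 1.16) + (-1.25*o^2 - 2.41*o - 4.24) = 0.77*o^2 - 2.83*o - 3.08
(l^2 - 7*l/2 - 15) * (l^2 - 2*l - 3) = l^4 - 11*l^3/2 - 11*l^2 + 81*l/2 + 45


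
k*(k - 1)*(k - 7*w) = k^3 - 7*k^2*w - k^2 + 7*k*w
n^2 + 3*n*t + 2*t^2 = (n + t)*(n + 2*t)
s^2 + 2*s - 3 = (s - 1)*(s + 3)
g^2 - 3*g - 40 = (g - 8)*(g + 5)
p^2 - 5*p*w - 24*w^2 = (p - 8*w)*(p + 3*w)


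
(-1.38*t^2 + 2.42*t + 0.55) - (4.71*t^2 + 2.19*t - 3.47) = -6.09*t^2 + 0.23*t + 4.02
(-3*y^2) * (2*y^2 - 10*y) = -6*y^4 + 30*y^3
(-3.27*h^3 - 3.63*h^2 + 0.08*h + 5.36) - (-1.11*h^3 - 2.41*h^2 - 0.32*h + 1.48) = -2.16*h^3 - 1.22*h^2 + 0.4*h + 3.88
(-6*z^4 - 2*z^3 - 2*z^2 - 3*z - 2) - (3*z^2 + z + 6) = -6*z^4 - 2*z^3 - 5*z^2 - 4*z - 8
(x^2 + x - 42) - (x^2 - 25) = x - 17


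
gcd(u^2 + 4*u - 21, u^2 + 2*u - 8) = 1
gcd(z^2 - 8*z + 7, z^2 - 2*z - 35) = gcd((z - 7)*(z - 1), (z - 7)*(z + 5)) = z - 7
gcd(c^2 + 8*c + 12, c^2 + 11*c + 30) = c + 6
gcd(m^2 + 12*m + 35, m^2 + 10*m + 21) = m + 7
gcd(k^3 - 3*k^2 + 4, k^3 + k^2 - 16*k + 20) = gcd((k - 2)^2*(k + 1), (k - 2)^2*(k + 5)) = k^2 - 4*k + 4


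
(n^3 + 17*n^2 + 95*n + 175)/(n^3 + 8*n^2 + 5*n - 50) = (n + 7)/(n - 2)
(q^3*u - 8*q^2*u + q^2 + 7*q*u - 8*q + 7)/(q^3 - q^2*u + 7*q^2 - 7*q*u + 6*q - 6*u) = (q^3*u - 8*q^2*u + q^2 + 7*q*u - 8*q + 7)/(q^3 - q^2*u + 7*q^2 - 7*q*u + 6*q - 6*u)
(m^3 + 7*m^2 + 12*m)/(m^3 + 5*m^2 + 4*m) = (m + 3)/(m + 1)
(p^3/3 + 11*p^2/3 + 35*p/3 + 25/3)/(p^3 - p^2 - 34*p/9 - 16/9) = 3*(p^2 + 10*p + 25)/(9*p^2 - 18*p - 16)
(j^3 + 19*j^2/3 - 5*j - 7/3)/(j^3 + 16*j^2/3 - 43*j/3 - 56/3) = (3*j^2 - 2*j - 1)/(3*j^2 - 5*j - 8)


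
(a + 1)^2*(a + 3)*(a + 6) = a^4 + 11*a^3 + 37*a^2 + 45*a + 18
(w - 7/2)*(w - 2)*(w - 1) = w^3 - 13*w^2/2 + 25*w/2 - 7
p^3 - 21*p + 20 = (p - 4)*(p - 1)*(p + 5)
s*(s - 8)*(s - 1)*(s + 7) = s^4 - 2*s^3 - 55*s^2 + 56*s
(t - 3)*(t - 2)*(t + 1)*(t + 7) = t^4 + 3*t^3 - 27*t^2 + 13*t + 42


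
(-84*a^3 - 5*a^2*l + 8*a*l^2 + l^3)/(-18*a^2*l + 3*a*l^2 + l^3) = (28*a^2 + 11*a*l + l^2)/(l*(6*a + l))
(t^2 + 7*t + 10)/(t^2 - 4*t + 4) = (t^2 + 7*t + 10)/(t^2 - 4*t + 4)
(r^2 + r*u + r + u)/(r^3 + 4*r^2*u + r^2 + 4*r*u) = (r + u)/(r*(r + 4*u))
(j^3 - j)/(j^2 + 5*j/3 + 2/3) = 3*j*(j - 1)/(3*j + 2)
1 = 1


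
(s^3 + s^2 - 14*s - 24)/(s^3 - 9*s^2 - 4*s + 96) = (s + 2)/(s - 8)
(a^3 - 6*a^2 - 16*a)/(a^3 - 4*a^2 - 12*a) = (a - 8)/(a - 6)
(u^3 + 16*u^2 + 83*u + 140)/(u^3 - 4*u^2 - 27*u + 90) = (u^2 + 11*u + 28)/(u^2 - 9*u + 18)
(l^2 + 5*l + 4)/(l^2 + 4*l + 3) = (l + 4)/(l + 3)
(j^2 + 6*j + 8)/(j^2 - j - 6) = (j + 4)/(j - 3)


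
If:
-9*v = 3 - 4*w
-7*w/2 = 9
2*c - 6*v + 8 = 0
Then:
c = -59/7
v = -31/21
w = -18/7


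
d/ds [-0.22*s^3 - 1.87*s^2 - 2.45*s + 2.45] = -0.66*s^2 - 3.74*s - 2.45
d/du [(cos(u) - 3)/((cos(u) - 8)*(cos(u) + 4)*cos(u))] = (51*cos(u) - 13*cos(2*u) + cos(3*u) + 179)*sin(u)/(2*(cos(u) - 8)^2*(cos(u) + 4)^2*cos(u)^2)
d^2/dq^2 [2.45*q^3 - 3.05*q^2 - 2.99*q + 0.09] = 14.7*q - 6.1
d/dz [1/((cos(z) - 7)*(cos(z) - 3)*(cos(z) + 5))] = (3*cos(z)^2 - 10*cos(z) - 29)*sin(z)/((cos(z) - 7)^2*(cos(z) - 3)^2*(cos(z) + 5)^2)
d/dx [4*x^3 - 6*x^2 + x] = 12*x^2 - 12*x + 1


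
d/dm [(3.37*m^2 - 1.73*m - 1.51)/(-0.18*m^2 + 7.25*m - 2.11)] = (24.1211*m^2 - 14.765*m + 14.5978)/(0.0324*m^4 - 2.61*m^3 + 53.3221*m^2 - 30.595*m + 4.4521)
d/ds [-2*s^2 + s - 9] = 1 - 4*s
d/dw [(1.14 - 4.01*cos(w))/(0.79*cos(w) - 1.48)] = -5.0342*sin(w)/(0.79*cos(w) - 1.48)^2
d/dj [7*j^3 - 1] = 21*j^2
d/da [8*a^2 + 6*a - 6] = 16*a + 6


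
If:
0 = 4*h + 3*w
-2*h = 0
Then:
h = 0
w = 0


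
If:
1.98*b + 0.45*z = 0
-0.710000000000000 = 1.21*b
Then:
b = -0.59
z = 2.58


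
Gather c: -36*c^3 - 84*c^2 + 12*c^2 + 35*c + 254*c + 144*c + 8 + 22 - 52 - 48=-36*c^3 - 72*c^2 + 433*c - 70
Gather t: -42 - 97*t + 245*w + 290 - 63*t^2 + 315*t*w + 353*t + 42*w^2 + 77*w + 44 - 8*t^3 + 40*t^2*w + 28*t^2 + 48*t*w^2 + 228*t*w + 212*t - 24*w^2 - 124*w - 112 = -8*t^3 + t^2*(40*w - 35) + t*(48*w^2 + 543*w + 468) + 18*w^2 + 198*w + 180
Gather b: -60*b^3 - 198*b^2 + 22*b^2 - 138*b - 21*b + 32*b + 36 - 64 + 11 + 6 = -60*b^3 - 176*b^2 - 127*b - 11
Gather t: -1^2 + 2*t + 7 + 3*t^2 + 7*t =3*t^2 + 9*t + 6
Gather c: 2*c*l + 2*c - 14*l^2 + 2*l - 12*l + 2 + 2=c*(2*l + 2) - 14*l^2 - 10*l + 4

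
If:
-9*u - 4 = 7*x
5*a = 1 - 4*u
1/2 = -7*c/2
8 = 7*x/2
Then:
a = 89/45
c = -1/7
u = -20/9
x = 16/7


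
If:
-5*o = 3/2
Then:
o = -3/10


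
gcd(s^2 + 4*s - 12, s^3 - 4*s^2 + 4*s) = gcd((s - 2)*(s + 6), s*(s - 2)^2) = s - 2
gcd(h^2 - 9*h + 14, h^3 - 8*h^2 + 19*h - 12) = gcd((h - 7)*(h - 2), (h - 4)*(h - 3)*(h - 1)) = 1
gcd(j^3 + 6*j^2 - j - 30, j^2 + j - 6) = j^2 + j - 6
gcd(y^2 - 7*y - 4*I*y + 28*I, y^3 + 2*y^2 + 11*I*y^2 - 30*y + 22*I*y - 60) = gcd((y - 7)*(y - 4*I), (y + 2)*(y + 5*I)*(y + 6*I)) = 1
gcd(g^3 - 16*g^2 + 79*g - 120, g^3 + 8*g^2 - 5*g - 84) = g - 3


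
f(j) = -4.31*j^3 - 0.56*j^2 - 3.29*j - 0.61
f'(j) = -12.93*j^2 - 1.12*j - 3.29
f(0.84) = -6.32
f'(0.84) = -13.35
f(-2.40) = 63.64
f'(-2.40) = -75.08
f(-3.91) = 261.33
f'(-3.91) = -196.59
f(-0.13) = -0.18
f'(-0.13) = -3.36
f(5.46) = -736.81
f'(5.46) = -394.87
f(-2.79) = 97.81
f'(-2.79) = -100.81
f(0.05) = -0.78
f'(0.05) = -3.38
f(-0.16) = -0.08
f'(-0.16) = -3.44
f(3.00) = -131.89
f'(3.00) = -123.02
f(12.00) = -7568.41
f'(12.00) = -1878.65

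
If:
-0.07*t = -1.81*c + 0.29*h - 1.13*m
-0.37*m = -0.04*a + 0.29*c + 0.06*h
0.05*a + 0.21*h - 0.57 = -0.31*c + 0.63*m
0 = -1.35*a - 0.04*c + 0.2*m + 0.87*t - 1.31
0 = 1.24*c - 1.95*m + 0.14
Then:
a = 8.88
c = 0.51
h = 1.03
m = 0.39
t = 15.22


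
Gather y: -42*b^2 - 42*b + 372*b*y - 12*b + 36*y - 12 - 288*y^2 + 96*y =-42*b^2 - 54*b - 288*y^2 + y*(372*b + 132) - 12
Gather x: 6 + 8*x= 8*x + 6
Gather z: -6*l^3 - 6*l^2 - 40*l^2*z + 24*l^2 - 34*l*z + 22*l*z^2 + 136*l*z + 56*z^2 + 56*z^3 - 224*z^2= -6*l^3 + 18*l^2 + 56*z^3 + z^2*(22*l - 168) + z*(-40*l^2 + 102*l)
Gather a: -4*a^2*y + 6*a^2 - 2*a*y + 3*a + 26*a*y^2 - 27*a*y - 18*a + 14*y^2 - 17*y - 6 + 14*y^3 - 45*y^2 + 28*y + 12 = a^2*(6 - 4*y) + a*(26*y^2 - 29*y - 15) + 14*y^3 - 31*y^2 + 11*y + 6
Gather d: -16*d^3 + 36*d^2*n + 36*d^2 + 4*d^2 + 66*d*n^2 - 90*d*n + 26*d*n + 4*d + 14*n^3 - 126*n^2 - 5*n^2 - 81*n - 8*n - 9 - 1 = -16*d^3 + d^2*(36*n + 40) + d*(66*n^2 - 64*n + 4) + 14*n^3 - 131*n^2 - 89*n - 10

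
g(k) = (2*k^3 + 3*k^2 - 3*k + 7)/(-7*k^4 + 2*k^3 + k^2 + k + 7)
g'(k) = (6*k^2 + 6*k - 3)/(-7*k^4 + 2*k^3 + k^2 + k + 7) + (2*k^3 + 3*k^2 - 3*k + 7)*(28*k^3 - 6*k^2 - 2*k - 1)/(-7*k^4 + 2*k^3 + k^2 + k + 7)^2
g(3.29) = -0.14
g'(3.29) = 0.06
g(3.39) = -0.13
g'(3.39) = 0.06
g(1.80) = -0.46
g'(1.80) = 0.74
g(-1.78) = -0.14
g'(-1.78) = -0.42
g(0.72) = 1.01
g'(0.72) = 1.32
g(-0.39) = 1.31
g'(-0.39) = -1.25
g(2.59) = -0.20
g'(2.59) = 0.14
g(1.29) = -2.42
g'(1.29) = 19.03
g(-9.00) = 0.02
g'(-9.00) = 0.00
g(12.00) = -0.03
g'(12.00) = 0.00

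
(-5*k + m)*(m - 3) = -5*k*m + 15*k + m^2 - 3*m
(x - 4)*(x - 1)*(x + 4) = x^3 - x^2 - 16*x + 16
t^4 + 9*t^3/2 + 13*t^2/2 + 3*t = t*(t + 1)*(t + 3/2)*(t + 2)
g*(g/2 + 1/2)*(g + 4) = g^3/2 + 5*g^2/2 + 2*g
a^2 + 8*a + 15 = (a + 3)*(a + 5)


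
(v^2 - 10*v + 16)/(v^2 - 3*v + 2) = (v - 8)/(v - 1)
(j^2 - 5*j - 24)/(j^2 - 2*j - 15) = (j - 8)/(j - 5)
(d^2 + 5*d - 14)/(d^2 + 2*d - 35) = (d - 2)/(d - 5)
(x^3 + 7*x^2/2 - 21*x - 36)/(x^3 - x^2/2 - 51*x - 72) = (x - 4)/(x - 8)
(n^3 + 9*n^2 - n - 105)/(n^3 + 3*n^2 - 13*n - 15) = (n + 7)/(n + 1)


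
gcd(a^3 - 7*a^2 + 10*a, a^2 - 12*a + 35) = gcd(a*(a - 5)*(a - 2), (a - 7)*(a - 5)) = a - 5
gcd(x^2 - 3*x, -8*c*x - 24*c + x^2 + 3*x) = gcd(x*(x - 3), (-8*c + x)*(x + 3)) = 1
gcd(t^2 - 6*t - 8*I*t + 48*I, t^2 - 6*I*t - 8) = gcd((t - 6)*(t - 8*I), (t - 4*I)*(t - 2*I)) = 1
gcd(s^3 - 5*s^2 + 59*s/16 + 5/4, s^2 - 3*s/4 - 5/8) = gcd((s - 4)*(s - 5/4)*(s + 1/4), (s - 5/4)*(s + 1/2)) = s - 5/4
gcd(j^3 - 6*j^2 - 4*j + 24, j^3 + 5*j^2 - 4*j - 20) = j^2 - 4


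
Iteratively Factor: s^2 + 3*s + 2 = (s + 2)*(s + 1)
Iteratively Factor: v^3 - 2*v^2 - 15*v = (v)*(v^2 - 2*v - 15) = v*(v + 3)*(v - 5)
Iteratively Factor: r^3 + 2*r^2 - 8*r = (r - 2)*(r^2 + 4*r) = r*(r - 2)*(r + 4)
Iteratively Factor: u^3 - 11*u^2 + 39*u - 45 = (u - 3)*(u^2 - 8*u + 15) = (u - 5)*(u - 3)*(u - 3)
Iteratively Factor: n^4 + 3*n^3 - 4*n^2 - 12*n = (n - 2)*(n^3 + 5*n^2 + 6*n) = (n - 2)*(n + 2)*(n^2 + 3*n) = (n - 2)*(n + 2)*(n + 3)*(n)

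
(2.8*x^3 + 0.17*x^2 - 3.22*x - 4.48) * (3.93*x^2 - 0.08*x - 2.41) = 11.004*x^5 + 0.4441*x^4 - 19.4162*x^3 - 17.7585*x^2 + 8.1186*x + 10.7968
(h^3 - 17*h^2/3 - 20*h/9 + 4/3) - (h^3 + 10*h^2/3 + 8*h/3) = -9*h^2 - 44*h/9 + 4/3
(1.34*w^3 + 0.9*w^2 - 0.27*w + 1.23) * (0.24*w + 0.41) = 0.3216*w^4 + 0.7654*w^3 + 0.3042*w^2 + 0.1845*w + 0.5043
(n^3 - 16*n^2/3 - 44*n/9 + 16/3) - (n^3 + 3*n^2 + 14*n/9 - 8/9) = -25*n^2/3 - 58*n/9 + 56/9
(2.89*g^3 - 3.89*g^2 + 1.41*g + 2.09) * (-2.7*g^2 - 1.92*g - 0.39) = -7.803*g^5 + 4.9542*g^4 + 2.5347*g^3 - 6.8331*g^2 - 4.5627*g - 0.8151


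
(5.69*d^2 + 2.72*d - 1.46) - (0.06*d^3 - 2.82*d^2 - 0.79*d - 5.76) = -0.06*d^3 + 8.51*d^2 + 3.51*d + 4.3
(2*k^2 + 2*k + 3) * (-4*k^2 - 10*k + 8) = -8*k^4 - 28*k^3 - 16*k^2 - 14*k + 24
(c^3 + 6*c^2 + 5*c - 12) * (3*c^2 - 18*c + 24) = 3*c^5 - 69*c^3 + 18*c^2 + 336*c - 288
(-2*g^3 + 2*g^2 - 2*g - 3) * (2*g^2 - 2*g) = -4*g^5 + 8*g^4 - 8*g^3 - 2*g^2 + 6*g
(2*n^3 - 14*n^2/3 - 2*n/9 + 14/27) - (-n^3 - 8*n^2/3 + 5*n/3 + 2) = 3*n^3 - 2*n^2 - 17*n/9 - 40/27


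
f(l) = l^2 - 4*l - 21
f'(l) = 2*l - 4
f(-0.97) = -16.18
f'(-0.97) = -5.94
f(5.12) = -15.27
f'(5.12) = 6.24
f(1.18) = -24.33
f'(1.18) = -1.64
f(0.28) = -22.04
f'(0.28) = -3.44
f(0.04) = -21.16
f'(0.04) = -3.92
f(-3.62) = 6.58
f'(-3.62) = -11.24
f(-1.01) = -15.94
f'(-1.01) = -6.02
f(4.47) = -18.90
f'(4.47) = 4.94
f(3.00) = -24.00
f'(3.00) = 2.00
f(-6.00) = 39.00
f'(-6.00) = -16.00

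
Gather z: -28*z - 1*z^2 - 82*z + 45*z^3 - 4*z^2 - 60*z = 45*z^3 - 5*z^2 - 170*z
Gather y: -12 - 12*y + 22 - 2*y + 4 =14 - 14*y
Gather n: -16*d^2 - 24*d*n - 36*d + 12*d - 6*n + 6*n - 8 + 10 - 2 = -16*d^2 - 24*d*n - 24*d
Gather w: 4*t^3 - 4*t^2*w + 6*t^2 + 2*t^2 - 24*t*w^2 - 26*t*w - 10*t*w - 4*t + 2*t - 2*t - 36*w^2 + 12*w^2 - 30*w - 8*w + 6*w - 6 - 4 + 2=4*t^3 + 8*t^2 - 4*t + w^2*(-24*t - 24) + w*(-4*t^2 - 36*t - 32) - 8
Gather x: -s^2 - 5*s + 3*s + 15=-s^2 - 2*s + 15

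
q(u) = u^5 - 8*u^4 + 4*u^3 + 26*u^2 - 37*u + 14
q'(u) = 5*u^4 - 32*u^3 + 12*u^2 + 52*u - 37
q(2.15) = -30.61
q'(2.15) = -80.92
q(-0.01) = 14.37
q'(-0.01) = -37.52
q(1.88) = -13.54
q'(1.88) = -47.00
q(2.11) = -27.49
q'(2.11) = -75.35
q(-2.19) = -56.68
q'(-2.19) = 357.80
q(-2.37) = -132.69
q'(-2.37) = 490.90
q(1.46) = -1.87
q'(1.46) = -12.37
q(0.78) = 0.18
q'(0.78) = -2.47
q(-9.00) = -112000.00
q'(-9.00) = 56600.00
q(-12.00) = -417430.00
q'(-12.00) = 160043.00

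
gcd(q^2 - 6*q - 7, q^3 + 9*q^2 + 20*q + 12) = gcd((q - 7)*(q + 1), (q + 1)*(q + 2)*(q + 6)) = q + 1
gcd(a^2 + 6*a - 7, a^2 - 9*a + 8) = a - 1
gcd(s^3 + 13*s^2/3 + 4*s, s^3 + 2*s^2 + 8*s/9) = s^2 + 4*s/3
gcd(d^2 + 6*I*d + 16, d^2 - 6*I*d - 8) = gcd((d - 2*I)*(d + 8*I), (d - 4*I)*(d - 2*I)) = d - 2*I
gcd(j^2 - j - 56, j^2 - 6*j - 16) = j - 8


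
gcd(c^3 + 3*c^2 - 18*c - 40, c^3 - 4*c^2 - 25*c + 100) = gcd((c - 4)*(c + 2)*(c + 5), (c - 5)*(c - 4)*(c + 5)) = c^2 + c - 20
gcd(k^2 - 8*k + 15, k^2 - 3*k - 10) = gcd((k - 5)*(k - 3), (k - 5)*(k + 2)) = k - 5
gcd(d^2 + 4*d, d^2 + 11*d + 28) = d + 4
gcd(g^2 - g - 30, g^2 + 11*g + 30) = g + 5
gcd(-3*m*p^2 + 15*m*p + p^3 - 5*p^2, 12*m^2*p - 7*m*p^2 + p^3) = -3*m*p + p^2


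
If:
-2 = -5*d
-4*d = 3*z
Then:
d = 2/5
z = -8/15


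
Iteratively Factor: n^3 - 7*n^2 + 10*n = (n)*(n^2 - 7*n + 10) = n*(n - 5)*(n - 2)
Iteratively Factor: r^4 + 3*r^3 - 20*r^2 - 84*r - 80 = (r + 2)*(r^3 + r^2 - 22*r - 40) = (r - 5)*(r + 2)*(r^2 + 6*r + 8) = (r - 5)*(r + 2)*(r + 4)*(r + 2)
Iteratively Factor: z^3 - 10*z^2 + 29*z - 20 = (z - 5)*(z^2 - 5*z + 4) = (z - 5)*(z - 1)*(z - 4)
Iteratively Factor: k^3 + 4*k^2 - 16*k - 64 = (k + 4)*(k^2 - 16) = (k - 4)*(k + 4)*(k + 4)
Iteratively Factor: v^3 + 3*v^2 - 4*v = (v - 1)*(v^2 + 4*v) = (v - 1)*(v + 4)*(v)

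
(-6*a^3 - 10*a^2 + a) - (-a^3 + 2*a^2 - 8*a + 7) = -5*a^3 - 12*a^2 + 9*a - 7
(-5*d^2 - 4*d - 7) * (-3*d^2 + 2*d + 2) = 15*d^4 + 2*d^3 + 3*d^2 - 22*d - 14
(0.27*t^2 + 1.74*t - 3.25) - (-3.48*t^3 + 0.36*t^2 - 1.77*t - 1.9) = 3.48*t^3 - 0.09*t^2 + 3.51*t - 1.35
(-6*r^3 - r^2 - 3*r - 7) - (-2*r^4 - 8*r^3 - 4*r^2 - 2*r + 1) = 2*r^4 + 2*r^3 + 3*r^2 - r - 8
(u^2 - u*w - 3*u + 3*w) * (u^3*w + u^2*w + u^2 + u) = u^5*w - u^4*w^2 - 2*u^4*w + u^4 + 2*u^3*w^2 - 4*u^3*w - 2*u^3 + 3*u^2*w^2 + 2*u^2*w - 3*u^2 + 3*u*w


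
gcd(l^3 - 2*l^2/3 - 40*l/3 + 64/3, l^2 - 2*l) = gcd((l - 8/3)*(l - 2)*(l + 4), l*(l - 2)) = l - 2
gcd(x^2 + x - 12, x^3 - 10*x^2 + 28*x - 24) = 1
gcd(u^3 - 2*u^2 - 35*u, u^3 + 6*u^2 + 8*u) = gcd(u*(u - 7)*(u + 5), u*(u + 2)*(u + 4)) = u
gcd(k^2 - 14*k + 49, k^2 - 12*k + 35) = k - 7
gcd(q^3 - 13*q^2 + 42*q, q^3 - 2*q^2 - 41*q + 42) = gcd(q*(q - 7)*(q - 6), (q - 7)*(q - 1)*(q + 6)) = q - 7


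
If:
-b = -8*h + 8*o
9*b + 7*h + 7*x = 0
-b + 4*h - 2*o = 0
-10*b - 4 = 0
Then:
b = -2/5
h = -3/20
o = -1/10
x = 93/140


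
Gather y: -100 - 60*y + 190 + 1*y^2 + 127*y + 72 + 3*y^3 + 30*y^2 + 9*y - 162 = 3*y^3 + 31*y^2 + 76*y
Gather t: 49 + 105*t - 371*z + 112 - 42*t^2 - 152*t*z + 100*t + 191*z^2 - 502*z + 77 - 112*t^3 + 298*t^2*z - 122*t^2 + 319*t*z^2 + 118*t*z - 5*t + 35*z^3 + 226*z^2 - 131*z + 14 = -112*t^3 + t^2*(298*z - 164) + t*(319*z^2 - 34*z + 200) + 35*z^3 + 417*z^2 - 1004*z + 252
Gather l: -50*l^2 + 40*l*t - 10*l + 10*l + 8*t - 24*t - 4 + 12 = -50*l^2 + 40*l*t - 16*t + 8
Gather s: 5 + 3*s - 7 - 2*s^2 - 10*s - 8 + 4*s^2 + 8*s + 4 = 2*s^2 + s - 6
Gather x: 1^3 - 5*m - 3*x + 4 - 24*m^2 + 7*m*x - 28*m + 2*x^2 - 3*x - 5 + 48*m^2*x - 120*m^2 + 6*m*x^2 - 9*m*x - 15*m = -144*m^2 - 48*m + x^2*(6*m + 2) + x*(48*m^2 - 2*m - 6)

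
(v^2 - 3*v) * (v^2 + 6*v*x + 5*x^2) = v^4 + 6*v^3*x - 3*v^3 + 5*v^2*x^2 - 18*v^2*x - 15*v*x^2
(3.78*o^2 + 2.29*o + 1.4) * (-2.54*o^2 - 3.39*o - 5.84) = -9.6012*o^4 - 18.6308*o^3 - 33.3943*o^2 - 18.1196*o - 8.176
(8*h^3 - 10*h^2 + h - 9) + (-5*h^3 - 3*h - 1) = 3*h^3 - 10*h^2 - 2*h - 10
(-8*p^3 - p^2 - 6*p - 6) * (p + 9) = -8*p^4 - 73*p^3 - 15*p^2 - 60*p - 54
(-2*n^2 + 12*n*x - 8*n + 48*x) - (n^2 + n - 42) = -3*n^2 + 12*n*x - 9*n + 48*x + 42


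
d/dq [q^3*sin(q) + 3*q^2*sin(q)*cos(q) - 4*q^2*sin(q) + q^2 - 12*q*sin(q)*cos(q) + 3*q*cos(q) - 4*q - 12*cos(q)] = q^3*cos(q) + 3*q^2*sin(q) - 4*q^2*cos(q) + 3*q^2*cos(2*q) - 11*q*sin(q) + 3*q*sin(2*q) - 12*q*cos(2*q) + 2*q + 12*sin(q) - 6*sin(2*q) + 3*cos(q) - 4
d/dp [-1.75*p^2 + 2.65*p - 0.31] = 2.65 - 3.5*p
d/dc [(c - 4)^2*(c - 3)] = (c - 4)*(3*c - 10)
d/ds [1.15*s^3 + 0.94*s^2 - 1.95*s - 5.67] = 3.45*s^2 + 1.88*s - 1.95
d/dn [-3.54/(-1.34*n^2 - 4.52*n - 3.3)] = (-9.4872*n - 16.0008)/(1.34*n^2 + 4.52*n + 3.3)^2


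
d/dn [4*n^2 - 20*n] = 8*n - 20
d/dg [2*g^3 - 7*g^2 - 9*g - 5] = 6*g^2 - 14*g - 9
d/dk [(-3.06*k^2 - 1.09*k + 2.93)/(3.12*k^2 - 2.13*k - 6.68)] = (9.9186*k^2 + 22.5984*k + 13.5221)/(9.7344*k^4 - 13.2912*k^3 - 37.1463*k^2 + 28.4568*k + 44.6224)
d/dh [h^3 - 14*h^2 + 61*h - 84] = 3*h^2 - 28*h + 61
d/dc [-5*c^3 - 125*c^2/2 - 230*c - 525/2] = -15*c^2 - 125*c - 230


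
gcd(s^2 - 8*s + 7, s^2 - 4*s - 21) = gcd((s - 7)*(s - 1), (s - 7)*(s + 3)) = s - 7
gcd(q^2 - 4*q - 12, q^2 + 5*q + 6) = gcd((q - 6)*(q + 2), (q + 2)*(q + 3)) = q + 2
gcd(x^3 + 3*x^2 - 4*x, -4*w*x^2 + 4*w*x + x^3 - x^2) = x^2 - x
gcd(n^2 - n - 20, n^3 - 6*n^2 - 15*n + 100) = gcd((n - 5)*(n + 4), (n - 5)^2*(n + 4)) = n^2 - n - 20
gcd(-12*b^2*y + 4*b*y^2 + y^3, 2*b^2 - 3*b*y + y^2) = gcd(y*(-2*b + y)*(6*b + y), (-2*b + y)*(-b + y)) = -2*b + y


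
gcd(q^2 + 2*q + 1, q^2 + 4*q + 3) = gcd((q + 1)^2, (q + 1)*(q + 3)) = q + 1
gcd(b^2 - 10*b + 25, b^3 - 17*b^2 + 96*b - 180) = b - 5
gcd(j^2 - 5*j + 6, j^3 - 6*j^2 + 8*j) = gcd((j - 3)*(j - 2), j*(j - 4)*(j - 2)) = j - 2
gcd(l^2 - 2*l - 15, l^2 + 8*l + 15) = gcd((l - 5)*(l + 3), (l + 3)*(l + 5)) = l + 3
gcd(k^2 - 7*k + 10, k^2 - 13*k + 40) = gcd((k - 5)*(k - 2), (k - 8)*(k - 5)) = k - 5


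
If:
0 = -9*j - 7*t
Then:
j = -7*t/9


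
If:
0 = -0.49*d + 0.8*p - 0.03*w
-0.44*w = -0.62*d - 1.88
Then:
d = 0.709677419354839*w - 3.03225806451613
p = 0.472177419354839*w - 1.85725806451613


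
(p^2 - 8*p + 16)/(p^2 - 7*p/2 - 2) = 2*(p - 4)/(2*p + 1)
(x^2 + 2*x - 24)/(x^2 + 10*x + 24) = (x - 4)/(x + 4)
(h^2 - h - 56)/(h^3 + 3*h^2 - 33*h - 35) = (h - 8)/(h^2 - 4*h - 5)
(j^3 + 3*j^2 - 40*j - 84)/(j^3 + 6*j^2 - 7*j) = (j^2 - 4*j - 12)/(j*(j - 1))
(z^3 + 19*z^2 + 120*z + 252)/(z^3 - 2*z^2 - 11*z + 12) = (z^3 + 19*z^2 + 120*z + 252)/(z^3 - 2*z^2 - 11*z + 12)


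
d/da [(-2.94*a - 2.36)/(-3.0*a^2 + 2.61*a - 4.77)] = (-8.82*a^2 - 14.16*a + 20.1834)/(9.0*a^4 - 15.66*a^3 + 35.4321*a^2 - 24.8994*a + 22.7529)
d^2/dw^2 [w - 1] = 0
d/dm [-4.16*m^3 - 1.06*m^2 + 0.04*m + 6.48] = -12.48*m^2 - 2.12*m + 0.04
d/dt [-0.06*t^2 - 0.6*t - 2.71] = -0.12*t - 0.6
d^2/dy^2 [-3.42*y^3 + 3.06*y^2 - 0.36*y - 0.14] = 6.12 - 20.52*y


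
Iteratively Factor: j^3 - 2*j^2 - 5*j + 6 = (j + 2)*(j^2 - 4*j + 3) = (j - 1)*(j + 2)*(j - 3)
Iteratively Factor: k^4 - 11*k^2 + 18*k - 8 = (k - 1)*(k^3 + k^2 - 10*k + 8) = (k - 2)*(k - 1)*(k^2 + 3*k - 4) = (k - 2)*(k - 1)^2*(k + 4)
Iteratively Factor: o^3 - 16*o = (o)*(o^2 - 16) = o*(o - 4)*(o + 4)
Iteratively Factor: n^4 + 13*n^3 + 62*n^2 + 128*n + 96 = (n + 3)*(n^3 + 10*n^2 + 32*n + 32) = (n + 3)*(n + 4)*(n^2 + 6*n + 8) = (n + 3)*(n + 4)^2*(n + 2)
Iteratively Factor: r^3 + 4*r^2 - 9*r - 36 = (r + 4)*(r^2 - 9) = (r + 3)*(r + 4)*(r - 3)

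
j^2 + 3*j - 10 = (j - 2)*(j + 5)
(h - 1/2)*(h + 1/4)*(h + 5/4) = h^3 + h^2 - 7*h/16 - 5/32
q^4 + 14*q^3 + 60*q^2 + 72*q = q*(q + 2)*(q + 6)^2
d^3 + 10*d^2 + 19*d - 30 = (d - 1)*(d + 5)*(d + 6)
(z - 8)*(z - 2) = z^2 - 10*z + 16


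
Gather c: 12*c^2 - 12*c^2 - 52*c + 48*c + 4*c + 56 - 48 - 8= 0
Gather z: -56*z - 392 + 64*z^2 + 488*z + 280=64*z^2 + 432*z - 112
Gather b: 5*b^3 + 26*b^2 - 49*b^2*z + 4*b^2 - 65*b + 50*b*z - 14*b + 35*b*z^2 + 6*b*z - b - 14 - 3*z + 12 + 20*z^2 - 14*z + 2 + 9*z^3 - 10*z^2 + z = 5*b^3 + b^2*(30 - 49*z) + b*(35*z^2 + 56*z - 80) + 9*z^3 + 10*z^2 - 16*z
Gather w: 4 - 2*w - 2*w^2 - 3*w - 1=-2*w^2 - 5*w + 3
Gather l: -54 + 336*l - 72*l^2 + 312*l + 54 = -72*l^2 + 648*l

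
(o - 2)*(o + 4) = o^2 + 2*o - 8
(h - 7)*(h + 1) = h^2 - 6*h - 7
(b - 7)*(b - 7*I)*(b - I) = b^3 - 7*b^2 - 8*I*b^2 - 7*b + 56*I*b + 49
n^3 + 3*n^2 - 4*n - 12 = (n - 2)*(n + 2)*(n + 3)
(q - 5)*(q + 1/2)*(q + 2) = q^3 - 5*q^2/2 - 23*q/2 - 5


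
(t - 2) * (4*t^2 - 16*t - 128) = 4*t^3 - 24*t^2 - 96*t + 256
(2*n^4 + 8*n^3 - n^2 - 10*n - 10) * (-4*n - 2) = -8*n^5 - 36*n^4 - 12*n^3 + 42*n^2 + 60*n + 20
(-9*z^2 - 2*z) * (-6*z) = 54*z^3 + 12*z^2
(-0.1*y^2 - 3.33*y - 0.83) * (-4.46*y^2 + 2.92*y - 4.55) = 0.446*y^4 + 14.5598*y^3 - 5.5668*y^2 + 12.7279*y + 3.7765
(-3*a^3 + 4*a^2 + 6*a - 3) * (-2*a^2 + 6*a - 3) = 6*a^5 - 26*a^4 + 21*a^3 + 30*a^2 - 36*a + 9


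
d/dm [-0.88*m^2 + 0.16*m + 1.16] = 0.16 - 1.76*m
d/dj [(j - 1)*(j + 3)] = 2*j + 2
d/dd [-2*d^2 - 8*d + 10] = -4*d - 8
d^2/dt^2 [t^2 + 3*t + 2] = 2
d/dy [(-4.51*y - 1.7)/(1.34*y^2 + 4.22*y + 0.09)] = (6.0434*y^2 + 4.556*y + 6.7681)/(1.7956*y^4 + 11.3096*y^3 + 18.0496*y^2 + 0.7596*y + 0.0081)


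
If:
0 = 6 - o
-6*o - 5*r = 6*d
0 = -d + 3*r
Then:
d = -108/23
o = 6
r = -36/23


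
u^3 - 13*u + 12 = (u - 3)*(u - 1)*(u + 4)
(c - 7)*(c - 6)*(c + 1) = c^3 - 12*c^2 + 29*c + 42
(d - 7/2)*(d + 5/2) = d^2 - d - 35/4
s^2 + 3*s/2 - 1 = (s - 1/2)*(s + 2)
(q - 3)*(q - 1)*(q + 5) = q^3 + q^2 - 17*q + 15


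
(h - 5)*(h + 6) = h^2 + h - 30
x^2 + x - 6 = (x - 2)*(x + 3)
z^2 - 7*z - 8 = (z - 8)*(z + 1)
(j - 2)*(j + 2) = j^2 - 4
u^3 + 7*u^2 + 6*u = u*(u + 1)*(u + 6)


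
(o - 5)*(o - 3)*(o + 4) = o^3 - 4*o^2 - 17*o + 60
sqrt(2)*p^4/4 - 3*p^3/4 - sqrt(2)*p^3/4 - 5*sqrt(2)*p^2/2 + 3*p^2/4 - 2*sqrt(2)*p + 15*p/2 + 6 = (p/2 + 1)*(p - 4)*(p - 3*sqrt(2)/2)*(sqrt(2)*p/2 + sqrt(2)/2)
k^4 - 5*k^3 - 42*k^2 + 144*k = k*(k - 8)*(k - 3)*(k + 6)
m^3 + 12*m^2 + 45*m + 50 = (m + 2)*(m + 5)^2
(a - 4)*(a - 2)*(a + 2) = a^3 - 4*a^2 - 4*a + 16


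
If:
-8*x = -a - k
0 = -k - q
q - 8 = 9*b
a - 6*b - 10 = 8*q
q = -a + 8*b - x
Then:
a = -4442/701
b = -722/701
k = 890/701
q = -890/701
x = -444/701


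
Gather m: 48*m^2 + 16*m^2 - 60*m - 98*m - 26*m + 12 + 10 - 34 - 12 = 64*m^2 - 184*m - 24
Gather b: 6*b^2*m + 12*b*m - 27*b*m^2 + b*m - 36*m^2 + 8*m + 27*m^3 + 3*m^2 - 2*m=6*b^2*m + b*(-27*m^2 + 13*m) + 27*m^3 - 33*m^2 + 6*m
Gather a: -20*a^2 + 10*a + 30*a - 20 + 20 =-20*a^2 + 40*a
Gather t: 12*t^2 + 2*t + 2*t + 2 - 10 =12*t^2 + 4*t - 8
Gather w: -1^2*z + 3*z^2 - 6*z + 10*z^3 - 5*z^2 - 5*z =10*z^3 - 2*z^2 - 12*z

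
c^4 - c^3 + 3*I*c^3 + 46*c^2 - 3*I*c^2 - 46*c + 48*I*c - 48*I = (c - 1)*(c - 6*I)*(c + I)*(c + 8*I)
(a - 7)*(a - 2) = a^2 - 9*a + 14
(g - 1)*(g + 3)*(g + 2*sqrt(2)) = g^3 + 2*g^2 + 2*sqrt(2)*g^2 - 3*g + 4*sqrt(2)*g - 6*sqrt(2)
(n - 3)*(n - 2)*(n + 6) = n^3 + n^2 - 24*n + 36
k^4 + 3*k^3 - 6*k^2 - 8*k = k*(k - 2)*(k + 1)*(k + 4)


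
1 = 1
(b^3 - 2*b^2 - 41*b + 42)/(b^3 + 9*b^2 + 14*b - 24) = (b - 7)/(b + 4)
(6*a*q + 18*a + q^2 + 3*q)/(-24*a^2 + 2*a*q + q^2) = (q + 3)/(-4*a + q)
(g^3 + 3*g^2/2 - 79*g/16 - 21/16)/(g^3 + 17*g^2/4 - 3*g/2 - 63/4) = (g + 1/4)/(g + 3)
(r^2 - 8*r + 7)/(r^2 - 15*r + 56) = (r - 1)/(r - 8)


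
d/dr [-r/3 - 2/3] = -1/3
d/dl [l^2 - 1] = 2*l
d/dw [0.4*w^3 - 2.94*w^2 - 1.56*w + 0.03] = 1.2*w^2 - 5.88*w - 1.56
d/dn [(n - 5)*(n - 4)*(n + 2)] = 3*n^2 - 14*n + 2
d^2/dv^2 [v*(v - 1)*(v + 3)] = 6*v + 4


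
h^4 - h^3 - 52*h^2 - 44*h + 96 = (h - 8)*(h - 1)*(h + 2)*(h + 6)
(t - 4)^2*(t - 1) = t^3 - 9*t^2 + 24*t - 16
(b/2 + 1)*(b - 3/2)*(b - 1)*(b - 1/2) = b^4/2 - b^3/2 - 13*b^2/8 + 19*b/8 - 3/4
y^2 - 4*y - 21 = (y - 7)*(y + 3)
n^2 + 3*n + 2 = (n + 1)*(n + 2)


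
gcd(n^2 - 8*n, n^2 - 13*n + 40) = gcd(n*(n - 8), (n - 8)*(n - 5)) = n - 8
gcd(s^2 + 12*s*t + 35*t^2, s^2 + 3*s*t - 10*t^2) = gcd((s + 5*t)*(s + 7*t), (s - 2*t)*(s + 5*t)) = s + 5*t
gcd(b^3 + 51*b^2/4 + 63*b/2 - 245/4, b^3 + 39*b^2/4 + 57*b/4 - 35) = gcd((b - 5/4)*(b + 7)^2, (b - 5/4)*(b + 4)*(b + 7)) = b^2 + 23*b/4 - 35/4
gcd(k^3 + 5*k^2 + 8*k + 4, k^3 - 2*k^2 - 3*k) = k + 1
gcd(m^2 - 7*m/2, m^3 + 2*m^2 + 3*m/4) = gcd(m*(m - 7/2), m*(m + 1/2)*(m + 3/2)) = m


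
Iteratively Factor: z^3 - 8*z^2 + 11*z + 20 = (z - 4)*(z^2 - 4*z - 5) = (z - 4)*(z + 1)*(z - 5)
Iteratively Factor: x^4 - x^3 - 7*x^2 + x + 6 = (x + 1)*(x^3 - 2*x^2 - 5*x + 6) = (x + 1)*(x + 2)*(x^2 - 4*x + 3) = (x - 3)*(x + 1)*(x + 2)*(x - 1)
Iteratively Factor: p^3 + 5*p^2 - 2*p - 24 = (p + 3)*(p^2 + 2*p - 8) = (p + 3)*(p + 4)*(p - 2)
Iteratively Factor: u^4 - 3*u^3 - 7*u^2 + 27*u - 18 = (u - 3)*(u^3 - 7*u + 6) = (u - 3)*(u + 3)*(u^2 - 3*u + 2) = (u - 3)*(u - 2)*(u + 3)*(u - 1)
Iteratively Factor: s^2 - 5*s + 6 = (s - 3)*(s - 2)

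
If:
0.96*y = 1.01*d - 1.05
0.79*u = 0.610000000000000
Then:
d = 0.95049504950495*y + 1.03960396039604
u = 0.77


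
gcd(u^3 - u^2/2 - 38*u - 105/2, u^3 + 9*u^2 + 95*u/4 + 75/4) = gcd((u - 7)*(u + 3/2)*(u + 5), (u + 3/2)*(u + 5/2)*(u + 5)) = u^2 + 13*u/2 + 15/2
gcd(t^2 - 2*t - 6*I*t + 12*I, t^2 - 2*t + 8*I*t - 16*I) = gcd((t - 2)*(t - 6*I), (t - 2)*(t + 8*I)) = t - 2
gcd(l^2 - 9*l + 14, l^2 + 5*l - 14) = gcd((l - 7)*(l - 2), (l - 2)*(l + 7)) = l - 2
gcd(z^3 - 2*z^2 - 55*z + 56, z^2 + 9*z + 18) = 1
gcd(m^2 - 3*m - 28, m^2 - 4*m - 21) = m - 7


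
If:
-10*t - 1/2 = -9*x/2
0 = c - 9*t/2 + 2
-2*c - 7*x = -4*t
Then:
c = -479/370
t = 29/185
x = 17/37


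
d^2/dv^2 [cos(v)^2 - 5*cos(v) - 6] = 5*cos(v) - 2*cos(2*v)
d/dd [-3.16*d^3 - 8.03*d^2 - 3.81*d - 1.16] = -9.48*d^2 - 16.06*d - 3.81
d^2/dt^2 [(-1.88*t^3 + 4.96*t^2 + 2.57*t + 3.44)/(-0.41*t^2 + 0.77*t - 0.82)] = (-8.88178419700125e-16*t^5 + 3.5527136788005e-15*t^4 - 3.030586*t^3 - 0.586463999999998*t^2 + 19.284924*t - 11.6817)/(0.068921*t^6 - 0.388311*t^5 + 1.142793*t^4 - 2.009777*t^3 + 2.285586*t^2 - 1.553244*t + 0.551368)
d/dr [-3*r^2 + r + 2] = 1 - 6*r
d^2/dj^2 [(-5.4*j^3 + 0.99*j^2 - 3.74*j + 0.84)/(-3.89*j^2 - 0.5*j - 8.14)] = (7.105427357601e-15*j^4 - 222.238472000001*j^3 + 243.68994*j^2 + 1426.454616*j - 108.86108)/(58.863869*j^6 + 22.69815*j^5 + 372.443382*j^4 + 95.1188*j^3 + 779.354532*j^2 + 99.3894*j + 539.353144)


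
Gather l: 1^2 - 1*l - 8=-l - 7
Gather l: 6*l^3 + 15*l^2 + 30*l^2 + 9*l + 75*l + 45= 6*l^3 + 45*l^2 + 84*l + 45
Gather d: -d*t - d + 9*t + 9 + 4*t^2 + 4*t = d*(-t - 1) + 4*t^2 + 13*t + 9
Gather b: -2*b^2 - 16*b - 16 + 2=-2*b^2 - 16*b - 14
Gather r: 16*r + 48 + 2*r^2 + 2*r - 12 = 2*r^2 + 18*r + 36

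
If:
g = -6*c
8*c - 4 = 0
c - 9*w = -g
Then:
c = 1/2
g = -3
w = -5/18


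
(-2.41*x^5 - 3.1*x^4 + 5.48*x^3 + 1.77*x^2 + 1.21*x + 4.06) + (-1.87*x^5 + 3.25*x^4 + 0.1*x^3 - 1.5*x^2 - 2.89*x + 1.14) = -4.28*x^5 + 0.15*x^4 + 5.58*x^3 + 0.27*x^2 - 1.68*x + 5.2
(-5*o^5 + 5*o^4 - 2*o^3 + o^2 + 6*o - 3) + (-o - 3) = -5*o^5 + 5*o^4 - 2*o^3 + o^2 + 5*o - 6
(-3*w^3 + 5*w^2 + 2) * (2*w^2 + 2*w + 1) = -6*w^5 + 4*w^4 + 7*w^3 + 9*w^2 + 4*w + 2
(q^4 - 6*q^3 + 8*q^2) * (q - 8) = q^5 - 14*q^4 + 56*q^3 - 64*q^2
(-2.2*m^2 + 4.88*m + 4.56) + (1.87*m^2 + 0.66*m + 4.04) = -0.33*m^2 + 5.54*m + 8.6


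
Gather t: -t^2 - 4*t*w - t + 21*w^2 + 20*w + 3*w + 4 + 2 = -t^2 + t*(-4*w - 1) + 21*w^2 + 23*w + 6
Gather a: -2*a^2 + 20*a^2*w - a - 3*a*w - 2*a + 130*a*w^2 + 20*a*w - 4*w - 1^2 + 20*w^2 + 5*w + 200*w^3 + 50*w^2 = a^2*(20*w - 2) + a*(130*w^2 + 17*w - 3) + 200*w^3 + 70*w^2 + w - 1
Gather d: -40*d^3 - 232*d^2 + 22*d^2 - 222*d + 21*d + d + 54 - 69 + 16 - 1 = -40*d^3 - 210*d^2 - 200*d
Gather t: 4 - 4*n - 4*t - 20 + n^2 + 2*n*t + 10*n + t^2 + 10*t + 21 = n^2 + 6*n + t^2 + t*(2*n + 6) + 5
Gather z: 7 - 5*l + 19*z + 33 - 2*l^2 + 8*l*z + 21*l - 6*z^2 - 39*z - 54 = -2*l^2 + 16*l - 6*z^2 + z*(8*l - 20) - 14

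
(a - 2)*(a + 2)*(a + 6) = a^3 + 6*a^2 - 4*a - 24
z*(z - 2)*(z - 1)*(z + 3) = z^4 - 7*z^2 + 6*z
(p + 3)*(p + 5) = p^2 + 8*p + 15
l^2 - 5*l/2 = l*(l - 5/2)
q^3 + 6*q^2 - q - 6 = (q - 1)*(q + 1)*(q + 6)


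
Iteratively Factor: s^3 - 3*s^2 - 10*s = (s - 5)*(s^2 + 2*s) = s*(s - 5)*(s + 2)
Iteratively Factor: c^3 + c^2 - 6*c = (c + 3)*(c^2 - 2*c) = c*(c + 3)*(c - 2)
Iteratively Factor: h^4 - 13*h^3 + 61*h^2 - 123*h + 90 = (h - 2)*(h^3 - 11*h^2 + 39*h - 45) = (h - 3)*(h - 2)*(h^2 - 8*h + 15) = (h - 5)*(h - 3)*(h - 2)*(h - 3)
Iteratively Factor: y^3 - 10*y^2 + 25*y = (y - 5)*(y^2 - 5*y) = y*(y - 5)*(y - 5)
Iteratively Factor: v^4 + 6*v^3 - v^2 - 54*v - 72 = (v + 2)*(v^3 + 4*v^2 - 9*v - 36) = (v + 2)*(v + 4)*(v^2 - 9) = (v - 3)*(v + 2)*(v + 4)*(v + 3)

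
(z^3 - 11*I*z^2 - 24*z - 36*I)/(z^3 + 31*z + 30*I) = (z - 6*I)/(z + 5*I)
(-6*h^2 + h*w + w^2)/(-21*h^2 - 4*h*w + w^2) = (-2*h + w)/(-7*h + w)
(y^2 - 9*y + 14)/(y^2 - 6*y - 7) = (y - 2)/(y + 1)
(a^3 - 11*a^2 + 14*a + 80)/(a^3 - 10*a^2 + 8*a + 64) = (a - 5)/(a - 4)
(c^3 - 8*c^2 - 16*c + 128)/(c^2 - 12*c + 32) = c + 4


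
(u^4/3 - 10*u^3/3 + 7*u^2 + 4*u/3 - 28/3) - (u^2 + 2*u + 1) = u^4/3 - 10*u^3/3 + 6*u^2 - 2*u/3 - 31/3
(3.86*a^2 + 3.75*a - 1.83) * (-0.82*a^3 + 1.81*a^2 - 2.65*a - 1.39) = -3.1652*a^5 + 3.9116*a^4 - 1.9409*a^3 - 18.6152*a^2 - 0.363*a + 2.5437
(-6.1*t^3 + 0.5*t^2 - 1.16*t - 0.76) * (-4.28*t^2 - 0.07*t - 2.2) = 26.108*t^5 - 1.713*t^4 + 18.3498*t^3 + 2.234*t^2 + 2.6052*t + 1.672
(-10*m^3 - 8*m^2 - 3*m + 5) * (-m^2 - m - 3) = 10*m^5 + 18*m^4 + 41*m^3 + 22*m^2 + 4*m - 15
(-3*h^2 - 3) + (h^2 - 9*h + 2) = -2*h^2 - 9*h - 1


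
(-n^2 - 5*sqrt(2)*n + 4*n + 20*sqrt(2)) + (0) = -n^2 - 5*sqrt(2)*n + 4*n + 20*sqrt(2)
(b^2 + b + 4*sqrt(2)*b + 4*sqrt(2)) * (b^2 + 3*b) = b^4 + 4*b^3 + 4*sqrt(2)*b^3 + 3*b^2 + 16*sqrt(2)*b^2 + 12*sqrt(2)*b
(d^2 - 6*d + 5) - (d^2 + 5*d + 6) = -11*d - 1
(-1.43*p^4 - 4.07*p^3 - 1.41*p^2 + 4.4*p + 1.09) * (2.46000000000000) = -3.5178*p^4 - 10.0122*p^3 - 3.4686*p^2 + 10.824*p + 2.6814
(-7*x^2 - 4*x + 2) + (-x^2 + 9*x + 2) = -8*x^2 + 5*x + 4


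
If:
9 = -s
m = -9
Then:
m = -9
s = -9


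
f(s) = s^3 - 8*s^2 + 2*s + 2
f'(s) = 3*s^2 - 16*s + 2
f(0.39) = 1.62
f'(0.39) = -3.78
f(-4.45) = -253.44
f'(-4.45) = 132.61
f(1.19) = -5.26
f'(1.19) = -12.79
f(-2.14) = -48.72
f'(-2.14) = 49.98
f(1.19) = -5.26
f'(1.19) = -12.79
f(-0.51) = -1.23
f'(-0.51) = 10.94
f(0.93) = -2.25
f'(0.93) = -10.29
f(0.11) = 2.12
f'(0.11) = 0.28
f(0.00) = 2.00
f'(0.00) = 2.00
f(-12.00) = -2902.00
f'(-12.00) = 626.00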